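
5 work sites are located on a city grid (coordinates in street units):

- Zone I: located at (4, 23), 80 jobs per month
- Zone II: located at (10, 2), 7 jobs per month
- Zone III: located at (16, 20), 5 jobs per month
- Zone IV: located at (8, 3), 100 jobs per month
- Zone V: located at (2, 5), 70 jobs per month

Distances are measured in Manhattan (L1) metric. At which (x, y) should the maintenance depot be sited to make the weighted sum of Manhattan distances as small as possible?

Manhattan distance separates: Σwᵢ(|x−xᵢ|+|y−yᵢ|) = Σwᵢ|x−xᵢ| + Σwᵢ|y−yᵢ|, so x and y are optimised independently as 1-D weighted medians.
Total weight W = 262; half = 131.
x-coordinate, sorted with cumulative weight:
  x=2 (Zone V, w=70) cum 70
  x=4 (Zone I, w=80) cum 150  ← median
  x=8 (Zone IV, w=100) cum 250
  x=10 (Zone II, w=7) cum 257
  x=16 (Zone III, w=5) cum 262
⇒ x* = 4
y-coordinate, sorted with cumulative weight:
  y=2 (Zone II, w=7) cum 7
  y=3 (Zone IV, w=100) cum 107
  y=5 (Zone V, w=70) cum 177  ← median
  y=20 (Zone III, w=5) cum 182
  y=23 (Zone I, w=80) cum 262
⇒ y* = 5

(4, 5)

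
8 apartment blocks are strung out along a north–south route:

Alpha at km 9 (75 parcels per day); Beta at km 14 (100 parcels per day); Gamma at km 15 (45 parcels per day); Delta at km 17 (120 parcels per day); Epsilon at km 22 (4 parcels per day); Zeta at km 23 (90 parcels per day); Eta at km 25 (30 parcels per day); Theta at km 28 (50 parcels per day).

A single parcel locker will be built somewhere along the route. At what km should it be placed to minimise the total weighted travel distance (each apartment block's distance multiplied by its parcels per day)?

For a sum of weighted absolute distances on a line, the optimum is the weighted median (not the mean). Total weight W = 514; half-weight = 257.
Sort by position and accumulate weight:
  km 9 (Alpha, w=75) → cum 75
  km 14 (Beta, w=100) → cum 175
  km 15 (Gamma, w=45) → cum 220
  km 17 (Delta, w=120) → cum 340  ≥ 257 → median here
  km 22 (Epsilon, w=4) → cum 344
  km 23 (Zeta, w=90) → cum 434
  km 25 (Eta, w=30) → cum 464
  km 28 (Theta, w=50) → cum 514
Optimal location: km 17.

x = 17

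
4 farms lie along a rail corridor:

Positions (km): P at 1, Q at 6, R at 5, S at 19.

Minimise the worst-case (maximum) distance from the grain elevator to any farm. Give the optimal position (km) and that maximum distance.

The 1-center on a line is the midpoint of the two extreme points: leftmost at 1, rightmost at 19.
Optimal location = (1 + 19)/2 = 10; maximum distance = (19 − 1)/2 = 9.

location 10, max distance 9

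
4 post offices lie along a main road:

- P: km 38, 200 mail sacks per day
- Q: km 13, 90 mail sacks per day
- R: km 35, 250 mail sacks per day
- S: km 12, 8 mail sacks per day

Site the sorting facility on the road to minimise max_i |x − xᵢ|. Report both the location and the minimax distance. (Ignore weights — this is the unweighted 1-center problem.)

location 25, max distance 13

The 1-center on a line is the midpoint of the two extreme points: leftmost at 12, rightmost at 38.
Optimal location = (12 + 38)/2 = 25; maximum distance = (38 − 12)/2 = 13.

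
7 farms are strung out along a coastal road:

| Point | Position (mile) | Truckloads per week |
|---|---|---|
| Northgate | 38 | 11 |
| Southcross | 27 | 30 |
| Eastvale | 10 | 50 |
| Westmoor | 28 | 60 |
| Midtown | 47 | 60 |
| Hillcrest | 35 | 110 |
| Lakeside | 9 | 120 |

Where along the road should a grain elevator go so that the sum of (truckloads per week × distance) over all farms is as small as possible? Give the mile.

For a sum of weighted absolute distances on a line, the optimum is the weighted median (not the mean). Total weight W = 441; half-weight = 220.5.
Sort by position and accumulate weight:
  mile 9 (Lakeside, w=120) → cum 120
  mile 10 (Eastvale, w=50) → cum 170
  mile 27 (Southcross, w=30) → cum 200
  mile 28 (Westmoor, w=60) → cum 260  ≥ 220.5 → median here
  mile 35 (Hillcrest, w=110) → cum 370
  mile 38 (Northgate, w=11) → cum 381
  mile 47 (Midtown, w=60) → cum 441
Optimal location: mile 28.

x = 28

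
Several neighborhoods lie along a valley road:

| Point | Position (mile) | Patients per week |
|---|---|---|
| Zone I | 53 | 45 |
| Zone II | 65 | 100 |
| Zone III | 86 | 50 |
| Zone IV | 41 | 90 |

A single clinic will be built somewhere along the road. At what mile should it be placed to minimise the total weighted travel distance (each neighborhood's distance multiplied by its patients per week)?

x = 65

For a sum of weighted absolute distances on a line, the optimum is the weighted median (not the mean). Total weight W = 285; half-weight = 142.5.
Sort by position and accumulate weight:
  mile 41 (Zone IV, w=90) → cum 90
  mile 53 (Zone I, w=45) → cum 135
  mile 65 (Zone II, w=100) → cum 235  ≥ 142.5 → median here
  mile 86 (Zone III, w=50) → cum 285
Optimal location: mile 65.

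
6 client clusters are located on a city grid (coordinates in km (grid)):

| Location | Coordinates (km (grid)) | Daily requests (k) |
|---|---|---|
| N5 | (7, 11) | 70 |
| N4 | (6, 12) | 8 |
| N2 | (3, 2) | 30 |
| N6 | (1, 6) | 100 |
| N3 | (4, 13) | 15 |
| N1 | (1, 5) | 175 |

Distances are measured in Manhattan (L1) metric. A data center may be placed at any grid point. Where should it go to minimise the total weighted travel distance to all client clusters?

(1, 5)

Manhattan distance separates: Σwᵢ(|x−xᵢ|+|y−yᵢ|) = Σwᵢ|x−xᵢ| + Σwᵢ|y−yᵢ|, so x and y are optimised independently as 1-D weighted medians.
Total weight W = 398; half = 199.
x-coordinate, sorted with cumulative weight:
  x=1 (N6, w=100) cum 100
  x=1 (N1, w=175) cum 275  ← median
  x=3 (N2, w=30) cum 305
  x=4 (N3, w=15) cum 320
  x=6 (N4, w=8) cum 328
  x=7 (N5, w=70) cum 398
⇒ x* = 1
y-coordinate, sorted with cumulative weight:
  y=2 (N2, w=30) cum 30
  y=5 (N1, w=175) cum 205  ← median
  y=6 (N6, w=100) cum 305
  y=11 (N5, w=70) cum 375
  y=12 (N4, w=8) cum 383
  y=13 (N3, w=15) cum 398
⇒ y* = 5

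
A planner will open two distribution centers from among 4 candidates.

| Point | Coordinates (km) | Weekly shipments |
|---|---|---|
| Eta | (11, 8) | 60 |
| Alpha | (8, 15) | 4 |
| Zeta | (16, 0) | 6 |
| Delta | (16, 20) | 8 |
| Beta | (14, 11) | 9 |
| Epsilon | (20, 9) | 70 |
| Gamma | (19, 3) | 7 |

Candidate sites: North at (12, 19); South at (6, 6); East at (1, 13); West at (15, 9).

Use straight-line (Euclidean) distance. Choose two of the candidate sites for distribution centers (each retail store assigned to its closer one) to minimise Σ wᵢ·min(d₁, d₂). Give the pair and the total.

{North, West}, total 777.9

Evaluate every pair (each demand assigned to the nearer of the two):
  {North, West}: total = 777.9
  {East, West}: total = 839.8
  {South, West}: total = 847.6
  {North, South}: total = 1512.7
  {South, East}: total = 1735.2
  {North, East}: total = 1927.7
Best pair: {North, West} with total 777.9.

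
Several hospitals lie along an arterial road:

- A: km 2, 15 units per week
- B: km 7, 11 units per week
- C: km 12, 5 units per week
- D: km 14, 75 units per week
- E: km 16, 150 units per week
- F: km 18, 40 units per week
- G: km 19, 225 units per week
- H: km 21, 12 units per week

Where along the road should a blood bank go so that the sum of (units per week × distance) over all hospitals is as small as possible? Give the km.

For a sum of weighted absolute distances on a line, the optimum is the weighted median (not the mean). Total weight W = 533; half-weight = 266.5.
Sort by position and accumulate weight:
  km 2 (A, w=15) → cum 15
  km 7 (B, w=11) → cum 26
  km 12 (C, w=5) → cum 31
  km 14 (D, w=75) → cum 106
  km 16 (E, w=150) → cum 256
  km 18 (F, w=40) → cum 296  ≥ 266.5 → median here
  km 19 (G, w=225) → cum 521
  km 21 (H, w=12) → cum 533
Optimal location: km 18.

x = 18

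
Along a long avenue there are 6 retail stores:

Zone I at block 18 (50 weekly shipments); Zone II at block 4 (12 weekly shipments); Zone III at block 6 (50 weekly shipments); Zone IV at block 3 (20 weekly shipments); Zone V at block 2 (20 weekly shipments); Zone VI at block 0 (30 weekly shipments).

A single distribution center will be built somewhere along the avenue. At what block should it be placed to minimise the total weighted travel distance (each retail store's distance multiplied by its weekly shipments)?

For a sum of weighted absolute distances on a line, the optimum is the weighted median (not the mean). Total weight W = 182; half-weight = 91.
Sort by position and accumulate weight:
  block 0 (Zone VI, w=30) → cum 30
  block 2 (Zone V, w=20) → cum 50
  block 3 (Zone IV, w=20) → cum 70
  block 4 (Zone II, w=12) → cum 82
  block 6 (Zone III, w=50) → cum 132  ≥ 91 → median here
  block 18 (Zone I, w=50) → cum 182
Optimal location: block 6.

x = 6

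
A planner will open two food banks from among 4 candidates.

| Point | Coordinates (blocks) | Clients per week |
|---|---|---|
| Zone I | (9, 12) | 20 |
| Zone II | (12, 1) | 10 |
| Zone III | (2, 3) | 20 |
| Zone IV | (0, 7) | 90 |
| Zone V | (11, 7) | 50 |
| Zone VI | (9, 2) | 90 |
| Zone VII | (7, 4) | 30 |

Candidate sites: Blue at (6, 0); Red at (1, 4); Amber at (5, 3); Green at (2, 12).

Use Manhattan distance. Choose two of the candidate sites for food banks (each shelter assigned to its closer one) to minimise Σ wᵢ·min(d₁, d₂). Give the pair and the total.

Evaluate every pair (each demand assigned to the nearer of the two):
  {Red, Amber}: total = 1790
  {Amber, Green}: total = 1960
  {Blue, Red}: total = 1970
  {Blue, Green}: total = 2180
  {Blue, Amber}: total = 2240
  {Red, Green}: total = 2410
Best pair: {Red, Amber} with total 1790.

{Red, Amber}, total 1790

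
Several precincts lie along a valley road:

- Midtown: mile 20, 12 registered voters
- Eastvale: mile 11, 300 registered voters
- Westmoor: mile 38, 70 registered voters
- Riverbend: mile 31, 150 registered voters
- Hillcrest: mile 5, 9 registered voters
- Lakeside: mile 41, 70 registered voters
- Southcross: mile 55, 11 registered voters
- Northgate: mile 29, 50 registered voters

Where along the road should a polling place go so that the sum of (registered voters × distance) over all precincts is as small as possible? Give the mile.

x = 29

For a sum of weighted absolute distances on a line, the optimum is the weighted median (not the mean). Total weight W = 672; half-weight = 336.
Sort by position and accumulate weight:
  mile 5 (Hillcrest, w=9) → cum 9
  mile 11 (Eastvale, w=300) → cum 309
  mile 20 (Midtown, w=12) → cum 321
  mile 29 (Northgate, w=50) → cum 371  ≥ 336 → median here
  mile 31 (Riverbend, w=150) → cum 521
  mile 38 (Westmoor, w=70) → cum 591
  mile 41 (Lakeside, w=70) → cum 661
  mile 55 (Southcross, w=11) → cum 672
Optimal location: mile 29.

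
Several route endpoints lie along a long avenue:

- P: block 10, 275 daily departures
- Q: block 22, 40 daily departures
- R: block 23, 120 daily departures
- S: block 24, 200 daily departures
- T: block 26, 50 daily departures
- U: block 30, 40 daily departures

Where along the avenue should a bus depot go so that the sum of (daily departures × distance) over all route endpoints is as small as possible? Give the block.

x = 23

For a sum of weighted absolute distances on a line, the optimum is the weighted median (not the mean). Total weight W = 725; half-weight = 362.5.
Sort by position and accumulate weight:
  block 10 (P, w=275) → cum 275
  block 22 (Q, w=40) → cum 315
  block 23 (R, w=120) → cum 435  ≥ 362.5 → median here
  block 24 (S, w=200) → cum 635
  block 26 (T, w=50) → cum 685
  block 30 (U, w=40) → cum 725
Optimal location: block 23.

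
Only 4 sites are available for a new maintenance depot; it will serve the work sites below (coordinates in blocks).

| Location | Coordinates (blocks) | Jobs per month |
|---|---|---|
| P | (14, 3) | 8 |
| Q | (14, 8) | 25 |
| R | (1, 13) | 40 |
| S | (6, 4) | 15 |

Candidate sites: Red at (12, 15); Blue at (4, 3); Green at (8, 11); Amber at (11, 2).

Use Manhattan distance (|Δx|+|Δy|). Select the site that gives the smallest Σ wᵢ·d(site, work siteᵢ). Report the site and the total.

Total weighted distance at each candidate:
  Red (12, 15): total = 1112
  Blue (4, 3): total = 1020
  Green (8, 11): total = 832
  Amber (11, 2): total = 1202
Minimum is at Green with total 832 blocks.

Green, total 832 blocks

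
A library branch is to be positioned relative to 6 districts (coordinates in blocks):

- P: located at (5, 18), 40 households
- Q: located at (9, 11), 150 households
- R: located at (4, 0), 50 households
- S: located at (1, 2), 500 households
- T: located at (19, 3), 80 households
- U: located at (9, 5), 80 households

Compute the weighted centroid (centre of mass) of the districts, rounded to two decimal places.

(4.99, 4.46)

The minimiser of Σwᵢ‖p−pᵢ‖² is the weighted centroid p* = (Σwᵢpᵢ)/(Σwᵢ).
Σwᵢ = 900.
Σwᵢxᵢ = 40·5 + 150·9 + 50·4 + 500·1 + 80·19 + 80·9 = 4490.
Σwᵢyᵢ = 40·18 + 150·11 + 50·0 + 500·2 + 80·3 + 80·5 = 4010.
x* = 4490/900 = 4.99, y* = 4010/900 = 4.46.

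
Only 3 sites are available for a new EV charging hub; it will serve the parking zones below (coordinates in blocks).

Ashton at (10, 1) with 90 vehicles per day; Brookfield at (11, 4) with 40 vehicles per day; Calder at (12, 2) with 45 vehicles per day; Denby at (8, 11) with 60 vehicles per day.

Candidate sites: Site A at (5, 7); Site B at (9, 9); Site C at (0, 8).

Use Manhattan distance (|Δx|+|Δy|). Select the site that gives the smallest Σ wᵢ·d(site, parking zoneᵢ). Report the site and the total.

Total weighted distance at each candidate:
  Site A (5, 7): total = 2310
  Site B (9, 9): total = 1720
  Site C (0, 8): total = 3600
Minimum is at Site B with total 1720 blocks.

Site B, total 1720 blocks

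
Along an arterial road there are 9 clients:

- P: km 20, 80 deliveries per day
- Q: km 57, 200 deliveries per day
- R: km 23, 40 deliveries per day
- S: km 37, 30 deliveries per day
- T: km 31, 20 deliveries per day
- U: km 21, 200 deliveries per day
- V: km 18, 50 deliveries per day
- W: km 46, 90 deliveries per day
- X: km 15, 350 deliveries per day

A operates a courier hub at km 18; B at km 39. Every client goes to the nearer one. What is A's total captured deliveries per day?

The indifferent point is the midpoint (18+39)/2 = 28.5; clients left of it (closer to A at 18) go to A, those right go to B.
  X at 15 (w=350) → A
  V at 18 (w=50) → A
  P at 20 (w=80) → A
  U at 21 (w=200) → A
  R at 23 (w=40) → A
  T at 31 (w=20) → B
  S at 37 (w=30) → B
  W at 46 (w=90) → B
  Q at 57 (w=200) → B
A captures 720; B captures 340.

720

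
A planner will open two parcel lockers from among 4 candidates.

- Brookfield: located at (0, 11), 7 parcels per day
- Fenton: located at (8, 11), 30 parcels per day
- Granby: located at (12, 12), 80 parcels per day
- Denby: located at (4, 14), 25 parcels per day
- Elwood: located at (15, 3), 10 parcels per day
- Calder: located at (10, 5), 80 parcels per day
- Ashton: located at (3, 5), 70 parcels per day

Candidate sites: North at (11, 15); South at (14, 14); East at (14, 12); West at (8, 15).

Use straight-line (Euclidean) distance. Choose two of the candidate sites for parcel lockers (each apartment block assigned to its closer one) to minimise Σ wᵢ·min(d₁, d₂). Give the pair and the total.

Evaluate every pair (each demand assigned to the nearer of the two):
  {East, West}: total = 1963.8
  {South, West}: total = 2192.9
  {North, East}: total = 2200.7
  {North, West}: total = 2251.8
  {South, East}: total = 2339.0
  {North, South}: total = 2429.8
Best pair: {East, West} with total 1963.8.

{East, West}, total 1963.8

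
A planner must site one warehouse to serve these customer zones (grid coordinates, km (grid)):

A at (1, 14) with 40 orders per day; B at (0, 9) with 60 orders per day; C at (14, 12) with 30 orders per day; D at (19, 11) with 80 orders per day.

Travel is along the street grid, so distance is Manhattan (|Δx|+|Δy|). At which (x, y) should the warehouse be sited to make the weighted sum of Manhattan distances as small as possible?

(14, 11)

Manhattan distance separates: Σwᵢ(|x−xᵢ|+|y−yᵢ|) = Σwᵢ|x−xᵢ| + Σwᵢ|y−yᵢ|, so x and y are optimised independently as 1-D weighted medians.
Total weight W = 210; half = 105.
x-coordinate, sorted with cumulative weight:
  x=0 (B, w=60) cum 60
  x=1 (A, w=40) cum 100
  x=14 (C, w=30) cum 130  ← median
  x=19 (D, w=80) cum 210
⇒ x* = 14
y-coordinate, sorted with cumulative weight:
  y=9 (B, w=60) cum 60
  y=11 (D, w=80) cum 140  ← median
  y=12 (C, w=30) cum 170
  y=14 (A, w=40) cum 210
⇒ y* = 11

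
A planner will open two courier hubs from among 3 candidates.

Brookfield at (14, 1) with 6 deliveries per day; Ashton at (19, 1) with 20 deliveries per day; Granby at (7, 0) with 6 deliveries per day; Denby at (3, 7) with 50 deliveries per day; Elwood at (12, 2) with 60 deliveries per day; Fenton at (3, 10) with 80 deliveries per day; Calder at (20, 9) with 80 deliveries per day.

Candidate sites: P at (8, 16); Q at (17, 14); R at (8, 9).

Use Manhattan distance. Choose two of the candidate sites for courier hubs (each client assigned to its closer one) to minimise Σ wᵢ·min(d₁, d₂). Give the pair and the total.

Evaluate every pair (each demand assigned to the nearer of the two):
  {Q, R}: total = 2574
  {P, R}: total = 2974
  {P, Q}: total = 3738
Best pair: {Q, R} with total 2574.

{Q, R}, total 2574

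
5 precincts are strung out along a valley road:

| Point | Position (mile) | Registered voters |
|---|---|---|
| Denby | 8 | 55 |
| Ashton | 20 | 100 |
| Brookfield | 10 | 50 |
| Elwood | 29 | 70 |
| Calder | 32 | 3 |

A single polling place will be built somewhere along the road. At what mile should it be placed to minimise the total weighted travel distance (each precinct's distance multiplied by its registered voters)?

For a sum of weighted absolute distances on a line, the optimum is the weighted median (not the mean). Total weight W = 278; half-weight = 139.
Sort by position and accumulate weight:
  mile 8 (Denby, w=55) → cum 55
  mile 10 (Brookfield, w=50) → cum 105
  mile 20 (Ashton, w=100) → cum 205  ≥ 139 → median here
  mile 29 (Elwood, w=70) → cum 275
  mile 32 (Calder, w=3) → cum 278
Optimal location: mile 20.

x = 20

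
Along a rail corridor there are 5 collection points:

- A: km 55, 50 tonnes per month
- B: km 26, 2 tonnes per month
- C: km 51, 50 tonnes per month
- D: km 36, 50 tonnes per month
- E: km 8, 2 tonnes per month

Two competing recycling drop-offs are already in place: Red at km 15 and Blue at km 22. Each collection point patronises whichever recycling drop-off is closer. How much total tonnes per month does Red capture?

The indifferent point is the midpoint (15+22)/2 = 18.5; collection points left of it (closer to Red at 15) go to Red, those right go to Blue.
  E at 8 (w=2) → Red
  B at 26 (w=2) → Blue
  D at 36 (w=50) → Blue
  C at 51 (w=50) → Blue
  A at 55 (w=50) → Blue
Red captures 2; Blue captures 152.

2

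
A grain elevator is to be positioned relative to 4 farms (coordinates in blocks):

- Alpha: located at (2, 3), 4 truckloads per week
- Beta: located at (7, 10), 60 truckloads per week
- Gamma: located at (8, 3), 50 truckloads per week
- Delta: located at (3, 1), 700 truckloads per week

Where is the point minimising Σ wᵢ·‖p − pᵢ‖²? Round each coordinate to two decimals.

(3.60, 1.80)

The minimiser of Σwᵢ‖p−pᵢ‖² is the weighted centroid p* = (Σwᵢpᵢ)/(Σwᵢ).
Σwᵢ = 814.
Σwᵢxᵢ = 4·2 + 60·7 + 50·8 + 700·3 = 2928.
Σwᵢyᵢ = 4·3 + 60·10 + 50·3 + 700·1 = 1462.
x* = 2928/814 = 3.60, y* = 1462/814 = 1.80.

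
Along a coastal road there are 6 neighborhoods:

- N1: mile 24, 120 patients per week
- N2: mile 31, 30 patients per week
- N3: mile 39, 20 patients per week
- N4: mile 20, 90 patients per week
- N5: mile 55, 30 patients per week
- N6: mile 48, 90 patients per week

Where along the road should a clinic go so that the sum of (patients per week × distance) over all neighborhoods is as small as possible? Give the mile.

x = 24

For a sum of weighted absolute distances on a line, the optimum is the weighted median (not the mean). Total weight W = 380; half-weight = 190.
Sort by position and accumulate weight:
  mile 20 (N4, w=90) → cum 90
  mile 24 (N1, w=120) → cum 210  ≥ 190 → median here
  mile 31 (N2, w=30) → cum 240
  mile 39 (N3, w=20) → cum 260
  mile 48 (N6, w=90) → cum 350
  mile 55 (N5, w=30) → cum 380
Optimal location: mile 24.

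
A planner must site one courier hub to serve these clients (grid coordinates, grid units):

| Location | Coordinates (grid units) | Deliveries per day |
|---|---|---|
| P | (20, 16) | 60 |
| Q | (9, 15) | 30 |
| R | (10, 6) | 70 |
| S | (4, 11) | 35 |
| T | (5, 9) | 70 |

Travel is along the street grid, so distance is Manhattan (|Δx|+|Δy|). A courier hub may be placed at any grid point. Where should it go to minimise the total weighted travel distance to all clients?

(9, 9)

Manhattan distance separates: Σwᵢ(|x−xᵢ|+|y−yᵢ|) = Σwᵢ|x−xᵢ| + Σwᵢ|y−yᵢ|, so x and y are optimised independently as 1-D weighted medians.
Total weight W = 265; half = 132.5.
x-coordinate, sorted with cumulative weight:
  x=4 (S, w=35) cum 35
  x=5 (T, w=70) cum 105
  x=9 (Q, w=30) cum 135  ← median
  x=10 (R, w=70) cum 205
  x=20 (P, w=60) cum 265
⇒ x* = 9
y-coordinate, sorted with cumulative weight:
  y=6 (R, w=70) cum 70
  y=9 (T, w=70) cum 140  ← median
  y=11 (S, w=35) cum 175
  y=15 (Q, w=30) cum 205
  y=16 (P, w=60) cum 265
⇒ y* = 9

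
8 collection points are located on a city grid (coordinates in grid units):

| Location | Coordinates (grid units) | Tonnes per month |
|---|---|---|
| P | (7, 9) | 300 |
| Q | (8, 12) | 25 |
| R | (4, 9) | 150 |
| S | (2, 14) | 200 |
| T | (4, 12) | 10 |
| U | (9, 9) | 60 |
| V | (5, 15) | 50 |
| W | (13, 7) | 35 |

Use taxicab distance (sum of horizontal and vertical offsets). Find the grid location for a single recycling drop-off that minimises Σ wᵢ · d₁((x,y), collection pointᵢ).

(7, 9)

Manhattan distance separates: Σwᵢ(|x−xᵢ|+|y−yᵢ|) = Σwᵢ|x−xᵢ| + Σwᵢ|y−yᵢ|, so x and y are optimised independently as 1-D weighted medians.
Total weight W = 830; half = 415.
x-coordinate, sorted with cumulative weight:
  x=2 (S, w=200) cum 200
  x=4 (R, w=150) cum 350
  x=4 (T, w=10) cum 360
  x=5 (V, w=50) cum 410
  x=7 (P, w=300) cum 710  ← median
  x=8 (Q, w=25) cum 735
  x=9 (U, w=60) cum 795
  x=13 (W, w=35) cum 830
⇒ x* = 7
y-coordinate, sorted with cumulative weight:
  y=7 (W, w=35) cum 35
  y=9 (P, w=300) cum 335
  y=9 (R, w=150) cum 485  ← median
  y=9 (U, w=60) cum 545
  y=12 (Q, w=25) cum 570
  y=12 (T, w=10) cum 580
  y=14 (S, w=200) cum 780
  y=15 (V, w=50) cum 830
⇒ y* = 9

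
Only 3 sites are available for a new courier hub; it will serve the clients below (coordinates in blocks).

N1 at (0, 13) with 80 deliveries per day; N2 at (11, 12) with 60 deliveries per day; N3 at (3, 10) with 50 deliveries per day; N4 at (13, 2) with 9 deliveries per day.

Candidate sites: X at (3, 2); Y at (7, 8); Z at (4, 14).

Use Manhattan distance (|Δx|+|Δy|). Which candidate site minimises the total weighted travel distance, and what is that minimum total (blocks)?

Z, total 1379 blocks

Total weighted distance at each candidate:
  X (3, 2): total = 2690
  Y (7, 8): total = 1848
  Z (4, 14): total = 1379
Minimum is at Z with total 1379 blocks.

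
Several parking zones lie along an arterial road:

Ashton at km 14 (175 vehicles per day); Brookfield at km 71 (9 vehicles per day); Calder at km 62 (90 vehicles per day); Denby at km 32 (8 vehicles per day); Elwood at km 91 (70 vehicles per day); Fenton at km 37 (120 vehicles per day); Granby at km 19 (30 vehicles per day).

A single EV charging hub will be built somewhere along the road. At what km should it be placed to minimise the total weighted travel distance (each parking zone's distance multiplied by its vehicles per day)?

For a sum of weighted absolute distances on a line, the optimum is the weighted median (not the mean). Total weight W = 502; half-weight = 251.
Sort by position and accumulate weight:
  km 14 (Ashton, w=175) → cum 175
  km 19 (Granby, w=30) → cum 205
  km 32 (Denby, w=8) → cum 213
  km 37 (Fenton, w=120) → cum 333  ≥ 251 → median here
  km 62 (Calder, w=90) → cum 423
  km 71 (Brookfield, w=9) → cum 432
  km 91 (Elwood, w=70) → cum 502
Optimal location: km 37.

x = 37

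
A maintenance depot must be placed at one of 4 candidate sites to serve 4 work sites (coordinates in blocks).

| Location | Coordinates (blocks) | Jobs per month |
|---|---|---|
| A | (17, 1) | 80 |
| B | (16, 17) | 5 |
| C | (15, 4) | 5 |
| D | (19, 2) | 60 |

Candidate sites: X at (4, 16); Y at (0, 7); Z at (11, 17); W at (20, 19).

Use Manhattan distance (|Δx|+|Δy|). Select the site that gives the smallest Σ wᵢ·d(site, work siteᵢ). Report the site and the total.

W, total 2890 blocks

Total weighted distance at each candidate:
  X (4, 16): total = 4160
  Y (0, 7): total = 3500
  Z (11, 17): total = 3250
  W (20, 19): total = 2890
Minimum is at W with total 2890 blocks.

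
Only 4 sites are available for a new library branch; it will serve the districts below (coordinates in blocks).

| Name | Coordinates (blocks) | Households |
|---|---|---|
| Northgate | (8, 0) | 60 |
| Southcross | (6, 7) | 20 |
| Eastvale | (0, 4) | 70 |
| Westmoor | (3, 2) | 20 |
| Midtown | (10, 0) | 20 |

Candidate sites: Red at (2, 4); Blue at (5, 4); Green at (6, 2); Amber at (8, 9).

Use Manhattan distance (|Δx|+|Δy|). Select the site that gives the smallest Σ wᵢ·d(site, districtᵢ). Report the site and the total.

Green, total 1080 blocks

Total weighted distance at each candidate:
  Red (2, 4): total = 1180
  Blue (5, 4): total = 1110
  Green (6, 2): total = 1080
  Amber (8, 9): total = 1990
Minimum is at Green with total 1080 blocks.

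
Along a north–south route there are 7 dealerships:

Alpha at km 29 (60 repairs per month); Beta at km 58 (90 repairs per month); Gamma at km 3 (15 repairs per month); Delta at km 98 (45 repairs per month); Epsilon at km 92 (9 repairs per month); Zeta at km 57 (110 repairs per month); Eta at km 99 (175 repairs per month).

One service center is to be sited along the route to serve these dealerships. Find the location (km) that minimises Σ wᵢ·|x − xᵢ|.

x = 58

For a sum of weighted absolute distances on a line, the optimum is the weighted median (not the mean). Total weight W = 504; half-weight = 252.
Sort by position and accumulate weight:
  km 3 (Gamma, w=15) → cum 15
  km 29 (Alpha, w=60) → cum 75
  km 57 (Zeta, w=110) → cum 185
  km 58 (Beta, w=90) → cum 275  ≥ 252 → median here
  km 92 (Epsilon, w=9) → cum 284
  km 98 (Delta, w=45) → cum 329
  km 99 (Eta, w=175) → cum 504
Optimal location: km 58.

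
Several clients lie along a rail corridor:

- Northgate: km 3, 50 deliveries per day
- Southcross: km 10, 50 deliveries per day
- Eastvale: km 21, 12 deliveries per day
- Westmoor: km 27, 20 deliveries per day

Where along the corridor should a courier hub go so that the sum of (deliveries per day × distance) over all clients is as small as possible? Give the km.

For a sum of weighted absolute distances on a line, the optimum is the weighted median (not the mean). Total weight W = 132; half-weight = 66.
Sort by position and accumulate weight:
  km 3 (Northgate, w=50) → cum 50
  km 10 (Southcross, w=50) → cum 100  ≥ 66 → median here
  km 21 (Eastvale, w=12) → cum 112
  km 27 (Westmoor, w=20) → cum 132
Optimal location: km 10.

x = 10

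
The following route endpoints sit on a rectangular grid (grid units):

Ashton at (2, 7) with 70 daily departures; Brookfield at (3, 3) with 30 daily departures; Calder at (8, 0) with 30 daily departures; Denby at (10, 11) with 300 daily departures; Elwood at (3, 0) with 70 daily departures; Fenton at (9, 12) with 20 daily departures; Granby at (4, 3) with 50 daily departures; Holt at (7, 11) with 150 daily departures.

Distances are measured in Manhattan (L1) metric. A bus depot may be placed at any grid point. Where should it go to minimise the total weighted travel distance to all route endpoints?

Manhattan distance separates: Σwᵢ(|x−xᵢ|+|y−yᵢ|) = Σwᵢ|x−xᵢ| + Σwᵢ|y−yᵢ|, so x and y are optimised independently as 1-D weighted medians.
Total weight W = 720; half = 360.
x-coordinate, sorted with cumulative weight:
  x=2 (Ashton, w=70) cum 70
  x=3 (Brookfield, w=30) cum 100
  x=3 (Elwood, w=70) cum 170
  x=4 (Granby, w=50) cum 220
  x=7 (Holt, w=150) cum 370  ← median
  x=8 (Calder, w=30) cum 400
  x=9 (Fenton, w=20) cum 420
  x=10 (Denby, w=300) cum 720
⇒ x* = 7
y-coordinate, sorted with cumulative weight:
  y=0 (Calder, w=30) cum 30
  y=0 (Elwood, w=70) cum 100
  y=3 (Brookfield, w=30) cum 130
  y=3 (Granby, w=50) cum 180
  y=7 (Ashton, w=70) cum 250
  y=11 (Denby, w=300) cum 550  ← median
  y=11 (Holt, w=150) cum 700
  y=12 (Fenton, w=20) cum 720
⇒ y* = 11

(7, 11)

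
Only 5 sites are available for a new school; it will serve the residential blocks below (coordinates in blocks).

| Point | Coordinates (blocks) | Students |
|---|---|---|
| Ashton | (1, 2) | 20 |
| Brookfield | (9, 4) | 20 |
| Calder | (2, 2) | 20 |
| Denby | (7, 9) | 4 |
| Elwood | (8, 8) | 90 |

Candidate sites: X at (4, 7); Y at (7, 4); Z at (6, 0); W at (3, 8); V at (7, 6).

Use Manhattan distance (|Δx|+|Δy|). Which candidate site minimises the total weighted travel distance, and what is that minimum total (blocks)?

V, total 742 blocks

Total weighted distance at each candidate:
  X (4, 7): total = 930
  Y (7, 4): total = 810
  Z (6, 0): total = 1340
  W (3, 8): total = 970
  V (7, 6): total = 742
Minimum is at V with total 742 blocks.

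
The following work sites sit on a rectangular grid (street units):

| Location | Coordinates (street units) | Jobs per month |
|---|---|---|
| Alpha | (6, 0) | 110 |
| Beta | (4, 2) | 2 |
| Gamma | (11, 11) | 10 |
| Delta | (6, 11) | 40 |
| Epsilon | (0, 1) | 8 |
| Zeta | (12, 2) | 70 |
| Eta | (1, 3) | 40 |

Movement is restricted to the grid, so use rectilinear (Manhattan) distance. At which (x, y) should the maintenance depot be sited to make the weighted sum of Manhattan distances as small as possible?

Manhattan distance separates: Σwᵢ(|x−xᵢ|+|y−yᵢ|) = Σwᵢ|x−xᵢ| + Σwᵢ|y−yᵢ|, so x and y are optimised independently as 1-D weighted medians.
Total weight W = 280; half = 140.
x-coordinate, sorted with cumulative weight:
  x=0 (Epsilon, w=8) cum 8
  x=1 (Eta, w=40) cum 48
  x=4 (Beta, w=2) cum 50
  x=6 (Alpha, w=110) cum 160  ← median
  x=6 (Delta, w=40) cum 200
  x=11 (Gamma, w=10) cum 210
  x=12 (Zeta, w=70) cum 280
⇒ x* = 6
y-coordinate, sorted with cumulative weight:
  y=0 (Alpha, w=110) cum 110
  y=1 (Epsilon, w=8) cum 118
  y=2 (Beta, w=2) cum 120
  y=2 (Zeta, w=70) cum 190  ← median
  y=3 (Eta, w=40) cum 230
  y=11 (Gamma, w=10) cum 240
  y=11 (Delta, w=40) cum 280
⇒ y* = 2

(6, 2)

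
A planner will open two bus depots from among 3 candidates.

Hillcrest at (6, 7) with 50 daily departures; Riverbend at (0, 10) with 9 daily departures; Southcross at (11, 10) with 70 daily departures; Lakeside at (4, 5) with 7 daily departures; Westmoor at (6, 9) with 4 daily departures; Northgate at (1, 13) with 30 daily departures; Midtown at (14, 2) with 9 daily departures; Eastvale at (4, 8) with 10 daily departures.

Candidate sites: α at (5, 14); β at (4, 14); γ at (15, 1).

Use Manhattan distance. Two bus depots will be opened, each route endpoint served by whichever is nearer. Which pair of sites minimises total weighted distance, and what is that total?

Evaluate every pair (each demand assigned to the nearer of the two):
  {α, γ}: total = 1513
  {β, γ}: total = 1581
  {α, β}: total = 1628
Best pair: {α, γ} with total 1513.

{α, γ}, total 1513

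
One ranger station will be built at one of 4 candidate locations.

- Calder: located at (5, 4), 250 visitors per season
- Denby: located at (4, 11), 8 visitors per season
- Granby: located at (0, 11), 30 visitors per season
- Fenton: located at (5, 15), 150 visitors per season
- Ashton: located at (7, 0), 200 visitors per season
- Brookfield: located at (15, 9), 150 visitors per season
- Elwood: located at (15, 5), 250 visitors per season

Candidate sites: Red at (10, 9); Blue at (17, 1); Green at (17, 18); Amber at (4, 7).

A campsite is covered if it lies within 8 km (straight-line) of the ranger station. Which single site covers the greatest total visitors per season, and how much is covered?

Coverage radius r = 8 km; a point is covered iff (Δx)²+(Δy)² ≤ 8² = 64.
  Red (10, 9): covers {Calder, Denby, Fenton, Brookfield, Elwood} → 808
  Blue (17, 1): covers {Elwood} → 250
  Green (17, 18): covers {none} → 0
  Amber (4, 7): covers {Calder, Denby, Granby, Ashton} → 488
Maximum coverage at Red: 808 visitors per season.

Red, covering 808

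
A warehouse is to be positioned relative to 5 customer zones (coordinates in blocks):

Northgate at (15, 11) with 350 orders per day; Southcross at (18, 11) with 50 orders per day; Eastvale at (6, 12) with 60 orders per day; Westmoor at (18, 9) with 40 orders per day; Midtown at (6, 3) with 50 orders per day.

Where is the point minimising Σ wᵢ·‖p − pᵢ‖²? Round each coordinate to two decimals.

(13.69, 10.24)

The minimiser of Σwᵢ‖p−pᵢ‖² is the weighted centroid p* = (Σwᵢpᵢ)/(Σwᵢ).
Σwᵢ = 550.
Σwᵢxᵢ = 350·15 + 50·18 + 60·6 + 40·18 + 50·6 = 7530.
Σwᵢyᵢ = 350·11 + 50·11 + 60·12 + 40·9 + 50·3 = 5630.
x* = 7530/550 = 13.69, y* = 5630/550 = 10.24.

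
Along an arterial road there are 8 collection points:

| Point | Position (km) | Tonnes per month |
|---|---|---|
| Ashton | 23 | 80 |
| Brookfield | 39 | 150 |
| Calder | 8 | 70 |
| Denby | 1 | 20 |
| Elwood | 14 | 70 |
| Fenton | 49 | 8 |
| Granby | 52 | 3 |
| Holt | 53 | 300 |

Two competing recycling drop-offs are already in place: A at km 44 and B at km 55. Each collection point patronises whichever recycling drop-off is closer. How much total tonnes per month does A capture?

The indifferent point is the midpoint (44+55)/2 = 49.5; collection points left of it (closer to A at 44) go to A, those right go to B.
  Denby at 1 (w=20) → A
  Calder at 8 (w=70) → A
  Elwood at 14 (w=70) → A
  Ashton at 23 (w=80) → A
  Brookfield at 39 (w=150) → A
  Fenton at 49 (w=8) → A
  Granby at 52 (w=3) → B
  Holt at 53 (w=300) → B
A captures 398; B captures 303.

398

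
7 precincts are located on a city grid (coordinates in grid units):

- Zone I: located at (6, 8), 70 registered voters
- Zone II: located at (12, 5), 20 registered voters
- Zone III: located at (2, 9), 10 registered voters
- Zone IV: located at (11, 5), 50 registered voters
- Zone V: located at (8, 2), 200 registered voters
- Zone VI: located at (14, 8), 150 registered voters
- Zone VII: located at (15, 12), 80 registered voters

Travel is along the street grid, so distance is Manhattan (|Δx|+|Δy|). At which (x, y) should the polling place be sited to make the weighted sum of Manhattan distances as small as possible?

(11, 8)

Manhattan distance separates: Σwᵢ(|x−xᵢ|+|y−yᵢ|) = Σwᵢ|x−xᵢ| + Σwᵢ|y−yᵢ|, so x and y are optimised independently as 1-D weighted medians.
Total weight W = 580; half = 290.
x-coordinate, sorted with cumulative weight:
  x=2 (Zone III, w=10) cum 10
  x=6 (Zone I, w=70) cum 80
  x=8 (Zone V, w=200) cum 280
  x=11 (Zone IV, w=50) cum 330  ← median
  x=12 (Zone II, w=20) cum 350
  x=14 (Zone VI, w=150) cum 500
  x=15 (Zone VII, w=80) cum 580
⇒ x* = 11
y-coordinate, sorted with cumulative weight:
  y=2 (Zone V, w=200) cum 200
  y=5 (Zone II, w=20) cum 220
  y=5 (Zone IV, w=50) cum 270
  y=8 (Zone I, w=70) cum 340  ← median
  y=8 (Zone VI, w=150) cum 490
  y=9 (Zone III, w=10) cum 500
  y=12 (Zone VII, w=80) cum 580
⇒ y* = 8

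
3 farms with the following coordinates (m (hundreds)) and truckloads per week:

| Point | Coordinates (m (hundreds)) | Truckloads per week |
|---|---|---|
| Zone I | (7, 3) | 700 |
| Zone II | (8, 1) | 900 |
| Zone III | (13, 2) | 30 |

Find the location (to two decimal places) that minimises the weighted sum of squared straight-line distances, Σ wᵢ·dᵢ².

The minimiser of Σwᵢ‖p−pᵢ‖² is the weighted centroid p* = (Σwᵢpᵢ)/(Σwᵢ).
Σwᵢ = 1630.
Σwᵢxᵢ = 700·7 + 900·8 + 30·13 = 12490.
Σwᵢyᵢ = 700·3 + 900·1 + 30·2 = 3060.
x* = 12490/1630 = 7.66, y* = 3060/1630 = 1.88.

(7.66, 1.88)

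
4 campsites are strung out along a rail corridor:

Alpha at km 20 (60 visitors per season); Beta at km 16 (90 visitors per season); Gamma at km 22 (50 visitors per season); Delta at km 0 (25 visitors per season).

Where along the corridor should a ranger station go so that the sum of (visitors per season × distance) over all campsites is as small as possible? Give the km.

For a sum of weighted absolute distances on a line, the optimum is the weighted median (not the mean). Total weight W = 225; half-weight = 112.5.
Sort by position and accumulate weight:
  km 0 (Delta, w=25) → cum 25
  km 16 (Beta, w=90) → cum 115  ≥ 112.5 → median here
  km 20 (Alpha, w=60) → cum 175
  km 22 (Gamma, w=50) → cum 225
Optimal location: km 16.

x = 16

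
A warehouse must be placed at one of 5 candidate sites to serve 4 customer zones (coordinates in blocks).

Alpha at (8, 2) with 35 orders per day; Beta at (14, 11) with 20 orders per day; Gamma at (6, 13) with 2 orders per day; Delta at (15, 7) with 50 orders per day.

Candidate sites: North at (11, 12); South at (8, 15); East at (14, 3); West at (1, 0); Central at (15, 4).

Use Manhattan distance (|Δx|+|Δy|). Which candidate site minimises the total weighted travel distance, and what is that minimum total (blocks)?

Total weighted distance at each candidate:
  North (11, 12): total = 997
  South (8, 15): total = 1413
  East (14, 3): total = 691
  West (1, 0): total = 1881
  Central (15, 4): total = 661
Minimum is at Central with total 661 blocks.

Central, total 661 blocks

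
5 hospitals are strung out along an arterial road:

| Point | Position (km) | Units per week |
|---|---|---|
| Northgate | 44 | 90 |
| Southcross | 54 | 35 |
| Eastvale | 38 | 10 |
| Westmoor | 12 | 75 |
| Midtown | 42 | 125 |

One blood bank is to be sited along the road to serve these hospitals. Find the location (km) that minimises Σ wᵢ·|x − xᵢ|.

x = 42

For a sum of weighted absolute distances on a line, the optimum is the weighted median (not the mean). Total weight W = 335; half-weight = 167.5.
Sort by position and accumulate weight:
  km 12 (Westmoor, w=75) → cum 75
  km 38 (Eastvale, w=10) → cum 85
  km 42 (Midtown, w=125) → cum 210  ≥ 167.5 → median here
  km 44 (Northgate, w=90) → cum 300
  km 54 (Southcross, w=35) → cum 335
Optimal location: km 42.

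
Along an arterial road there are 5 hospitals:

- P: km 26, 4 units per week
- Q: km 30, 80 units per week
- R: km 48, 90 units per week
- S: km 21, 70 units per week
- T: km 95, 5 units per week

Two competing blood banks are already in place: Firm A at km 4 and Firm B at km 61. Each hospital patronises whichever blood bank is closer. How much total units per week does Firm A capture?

154

The indifferent point is the midpoint (4+61)/2 = 32.5; hospitals left of it (closer to Firm A at 4) go to Firm A, those right go to Firm B.
  S at 21 (w=70) → Firm A
  P at 26 (w=4) → Firm A
  Q at 30 (w=80) → Firm A
  R at 48 (w=90) → Firm B
  T at 95 (w=5) → Firm B
Firm A captures 154; Firm B captures 95.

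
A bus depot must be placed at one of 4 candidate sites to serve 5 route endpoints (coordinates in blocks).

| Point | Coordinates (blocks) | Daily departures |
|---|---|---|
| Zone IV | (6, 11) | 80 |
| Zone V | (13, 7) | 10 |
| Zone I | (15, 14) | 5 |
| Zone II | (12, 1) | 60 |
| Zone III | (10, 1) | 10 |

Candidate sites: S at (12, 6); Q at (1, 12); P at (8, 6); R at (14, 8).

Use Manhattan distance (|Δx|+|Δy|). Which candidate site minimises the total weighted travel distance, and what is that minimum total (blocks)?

P, total 1305 blocks

Total weighted distance at each candidate:
  S (12, 6): total = 1325
  Q (1, 12): total = 2250
  P (8, 6): total = 1305
  R (14, 8): total = 1585
Minimum is at P with total 1305 blocks.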